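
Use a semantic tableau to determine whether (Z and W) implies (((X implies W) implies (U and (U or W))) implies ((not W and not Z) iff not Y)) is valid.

Not valid

Assume the negation and expand:
Initial set: {not ((Z and W) implies (((X implies W) implies (U and (U or W))) implies ((not W and not Z) iff not Y)))}.
not ((Z and W) implies (((X implies W) implies (U and (U or W))) implies ((not W and not Z) iff not Y))): α-rule — add (Z and W), not (((X implies W) implies (U and (U or W))) implies ((not W and not Z) iff not Y)).
(Z and W): α-rule — add Z, W.
not (((X implies W) implies (U and (U or W))) implies ((not W and not Z) iff not Y)): α-rule — add ((X implies W) implies (U and (U or W))), not ((not W and not Z) iff not Y).
((X implies W) implies (U and (U or W))): β-rule — branch into not (X implies W)  //  (U and (U or W)).
  branch 1 (add not (X implies W)):
    not (X implies W): α-rule — add X, not W.
    × closes — contains both W and not W.
  branch 2 (add (U and (U or W))):
    (U and (U or W)): α-rule — add U, (U or W).
    not ((not W and not Z) iff not Y): β-rule — branch into (not W and not Z), not not Y  //  not (not W and not Z), not Y.
      branch 2.1 (add (not W and not Z), not not Y):
        (not W and not Z): α-rule — add not W, not Z.
        × closes — contains both W and not W.
      branch 2.2 (add not (not W and not Z), not Y):
        (U or W): β-rule — branch into U  //  W.
          branch 2.2.1 (add U):
            not (not W and not Z): β-rule — branch into not not W  //  not not Z.
              branch 2.2.1.1 (add not not W):
                ○ open, literals {U=T, W=T, Y=F, Z=T}.
              branch 2.2.1.2 (add not not Z):
                ○ open, literals {U=T, W=T, Y=F, Z=T}.
          branch 2.2.2 (add W):
            not (not W and not Z): β-rule — branch into not not W  //  not not Z.
              branch 2.2.2.1 (add not not W):
                ○ open, literals {U=T, W=T, Y=F, Z=T}.
              branch 2.2.2.2 (add not not Z):
                ○ open, literals {U=T, W=T, Y=F, Z=T}.
2 branches closed, 4 open.
An open branch gives a countermodel: U=T, W=T, Y=F, Z=T (unmentioned atoms arbitrary); under it the original formula is false.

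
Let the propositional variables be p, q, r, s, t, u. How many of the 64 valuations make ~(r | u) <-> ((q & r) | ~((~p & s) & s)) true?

Initial set: {(~(r | u) <-> ((q & r) | ~((~p & s) & s)))}.
(~(r | u) <-> ((q & r) | ~((~p & s) & s))): β-rule — branch into ~(r | u), ((q & r) | ~((~p & s) & s))  //  ~~(r | u), ~((q & r) | ~((~p & s) & s)).
  branch 1 (add ~(r | u), ((q & r) | ~((~p & s) & s))):
    ~(r | u): α-rule — add ~r, ~u.
    ((q & r) | ~((~p & s) & s)): β-rule — branch into (q & r)  //  ~((~p & s) & s).
      branch 1.1 (add (q & r)):
        (q & r): α-rule — add q, r.
        × closes — contains both r and ~r.
      branch 1.2 (add ~((~p & s) & s)):
        ~((~p & s) & s): β-rule — branch into ~(~p & s)  //  ~s.
          branch 1.2.1 (add ~(~p & s)):
            ~(~p & s): β-rule — branch into ~~p  //  ~s.
              branch 1.2.1.1 (add ~~p):
                ○ open, literals {p=true, r=false, u=false}.
              branch 1.2.1.2 (add ~s):
                ○ open, literals {r=false, s=false, u=false}.
          branch 1.2.2 (add ~s):
            ○ open, literals {r=false, s=false, u=false}.
  branch 2 (add ~~(r | u), ~((q & r) | ~((~p & s) & s))):
    ~((q & r) | ~((~p & s) & s)): α-rule — add ~(q & r), ~~((~p & s) & s).
    ~~((~p & s) & s): α-rule — add (~p & s), s.
    (~p & s): α-rule — add ~p, s.
    ~~(r | u): β-rule — branch into r  //  u.
      branch 2.1 (add r):
        ~(q & r): β-rule — branch into ~q  //  ~r.
          branch 2.1.1 (add ~q):
            ○ open, literals {p=false, q=false, r=true, s=true}.
          branch 2.1.2 (add ~r):
            × closes — contains both r and ~r.
      branch 2.2 (add u):
        ~(q & r): β-rule — branch into ~q  //  ~r.
          branch 2.2.1 (add ~q):
            ○ open, literals {p=false, q=false, s=true, u=true}.
          branch 2.2.2 (add ~r):
            ○ open, literals {p=false, r=false, s=true, u=true}.
2 branches closed, 6 open.
Each open branch fixes some atoms; the unmentioned ones are free. Counting distinct full assignments: branch {p=true, r=false, u=false} (q, s, t) contributes 8 new; branch {r=false, s=false, u=false} (p, q, t) contributes 4 new; branch {r=false, s=false, u=false} (p, q, t) contributes 0 new; branch {p=false, q=false, r=true, s=true} (t, u) contributes 4 new; branch {p=false, q=false, s=true, u=true} (r, t) contributes 2 new; branch {p=false, r=false, s=true, u=true} (q, t) contributes 2 new. Total: 20.

20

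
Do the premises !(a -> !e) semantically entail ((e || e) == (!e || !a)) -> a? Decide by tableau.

Initial set: {!(a -> !e); !(((e || e) == (!e || !a)) -> a)}.
!(a -> !e): α-rule — add a, !!e.
!(((e || e) == (!e || !a)) -> a): α-rule — add ((e || e) == (!e || !a)), !a.
× closes — contains both a and !a.
All 1 branch closes.
Every branch closed, so the premises entail the conclusion.

Yes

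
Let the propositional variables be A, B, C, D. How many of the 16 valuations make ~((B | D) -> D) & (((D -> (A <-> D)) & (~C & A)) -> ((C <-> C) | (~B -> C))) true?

Initial set: {(~((B | D) -> D) & (((D -> (A <-> D)) & (~C & A)) -> ((C <-> C) | (~B -> C))))}.
(~((B | D) -> D) & (((D -> (A <-> D)) & (~C & A)) -> ((C <-> C) | (~B -> C)))): α-rule — add ~((B | D) -> D), (((D -> (A <-> D)) & (~C & A)) -> ((C <-> C) | (~B -> C))).
~((B | D) -> D): α-rule — add (B | D), ~D.
(((D -> (A <-> D)) & (~C & A)) -> ((C <-> C) | (~B -> C))): β-rule — branch into ~((D -> (A <-> D)) & (~C & A))  //  ((C <-> C) | (~B -> C)).
  branch 1 (add ~((D -> (A <-> D)) & (~C & A))):
    (B | D): β-rule — branch into B  //  D.
      branch 1.1 (add B):
        ~((D -> (A <-> D)) & (~C & A)): β-rule — branch into ~(D -> (A <-> D))  //  ~(~C & A).
          branch 1.1.1 (add ~(D -> (A <-> D))):
            ~(D -> (A <-> D)): α-rule — add D, ~(A <-> D).
            × closes — contains both D and ~D.
          branch 1.1.2 (add ~(~C & A)):
            ~(~C & A): β-rule — branch into ~~C  //  ~A.
              branch 1.1.2.1 (add ~~C):
                ○ open, literals {B=T, C=T, D=F}.
              branch 1.1.2.2 (add ~A):
                ○ open, literals {A=F, B=T, D=F}.
      branch 1.2 (add D):
        × closes — contains both D and ~D.
  branch 2 (add ((C <-> C) | (~B -> C))):
    (B | D): β-rule — branch into B  //  D.
      branch 2.1 (add B):
        ((C <-> C) | (~B -> C)): β-rule — branch into (C <-> C)  //  (~B -> C).
          branch 2.1.1 (add (C <-> C)):
            (C <-> C): β-rule — branch into C, C  //  ~C, ~C.
              branch 2.1.1.1 (add C, C):
                ○ open, literals {B=T, C=T, D=F}.
              branch 2.1.1.2 (add ~C, ~C):
                ○ open, literals {B=T, C=F, D=F}.
          branch 2.1.2 (add (~B -> C)):
            (~B -> C): β-rule — branch into ~~B  //  C.
              branch 2.1.2.1 (add ~~B):
                ○ open, literals {B=T, D=F}.
              branch 2.1.2.2 (add C):
                ○ open, literals {B=T, C=T, D=F}.
      branch 2.2 (add D):
        × closes — contains both D and ~D.
3 branches closed, 6 open.
Each open branch fixes some atoms; the unmentioned ones are free. Counting distinct full assignments: branch {B=T, C=T, D=F} (A) contributes 2 new; branch {A=F, B=T, D=F} (C) contributes 1 new; branch {B=T, C=T, D=F} (A) contributes 0 new; branch {B=T, C=F, D=F} (A) contributes 1 new; branch {B=T, D=F} (A, C) contributes 0 new; branch {B=T, C=T, D=F} (A) contributes 0 new. Total: 4.

4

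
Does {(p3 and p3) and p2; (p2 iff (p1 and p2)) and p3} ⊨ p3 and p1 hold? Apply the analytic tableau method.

Initial set: {T ((p3 and p3) and p2); T ((p2 iff (p1 and p2)) and p3); F (p3 and p1)}.
T ((p3 and p3) and p2): α-rule — add T (p3 and p3), T p2.
T ((p2 iff (p1 and p2)) and p3): α-rule — add T (p2 iff (p1 and p2)), T p3.
T (p3 and p3): α-rule — add T p3, T p3.
F (p3 and p1): β-rule — branch into F p3  //  F p1.
  branch 1 (add F p3):
    × closes — contains both p3 and not p3.
  branch 2 (add F p1):
    T (p2 iff (p1 and p2)): β-rule — branch into T p2, T (p1 and p2)  //  F p2, F (p1 and p2).
      branch 2.1 (add T p2, T (p1 and p2)):
        T (p1 and p2): α-rule — add T p1, T p2.
        × closes — contains both p1 and not p1.
      branch 2.2 (add F p2, F (p1 and p2)):
        × closes — contains both p2 and not p2.
All 3 branches close.
Every branch closed, so the premises entail the conclusion.

Yes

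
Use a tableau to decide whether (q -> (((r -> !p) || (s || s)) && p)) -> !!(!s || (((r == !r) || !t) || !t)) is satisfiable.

Initial set: {T ((q -> (((r -> !p) || (s || s)) && p)) -> !!(!s || (((r == !r) || !t) || !t)))}.
T ((q -> (((r -> !p) || (s || s)) && p)) -> !!(!s || (((r == !r) || !t) || !t))): β-rule — branch into F (q -> (((r -> !p) || (s || s)) && p))  //  T !!(!s || (((r == !r) || !t) || !t)).
  branch 1 (add F (q -> (((r -> !p) || (s || s)) && p))):
    F (q -> (((r -> !p) || (s || s)) && p)): α-rule — add T q, F (((r -> !p) || (s || s)) && p).
    F (((r -> !p) || (s || s)) && p): β-rule — branch into F ((r -> !p) || (s || s))  //  F p.
      branch 1.1 (add F ((r -> !p) || (s || s))):
        F ((r -> !p) || (s || s)): α-rule — add F (r -> !p), F (s || s).
        F (r -> !p): α-rule — add T r, F !p.
        F (s || s): α-rule — add F s, F s.
        ○ open, literals {p=T, q=T, r=T, s=F}.
      branch 1.2 (add F p):
        ○ open, literals {p=F, q=T}.
  branch 2 (add T !!(!s || (((r == !r) || !t) || !t))):
    T !!(!s || (((r == !r) || !t) || !t)): drop double negation, giving T (!s || (((r == !r) || !t) || !t)).
    T (!s || (((r == !r) || !t) || !t)): β-rule — branch into T !s  //  T (((r == !r) || !t) || !t).
      branch 2.1 (add T !s):
        ○ open, literals {s=F}.
      branch 2.2 (add T (((r == !r) || !t) || !t)):
        T (((r == !r) || !t) || !t): β-rule — branch into T ((r == !r) || !t)  //  T !t.
          branch 2.2.1 (add T ((r == !r) || !t)):
            T ((r == !r) || !t): β-rule — branch into T (r == !r)  //  T !t.
              branch 2.2.1.1 (add T (r == !r)):
                T (r == !r): β-rule — branch into T r, T !r  //  F r, F !r.
                  branch 2.2.1.1.1 (add T r, T !r):
                    × closes — contains both r and !r.
                  branch 2.2.1.1.2 (add F r, F !r):
                    × closes — contains both r and !r.
              branch 2.2.1.2 (add T !t):
                ○ open, literals {t=F}.
          branch 2.2.2 (add T !t):
            ○ open, literals {t=F}.
2 branches closed, 5 open.
An open branch gives a satisfying assignment: p=T, q=T, r=T, s=F.

Satisfiable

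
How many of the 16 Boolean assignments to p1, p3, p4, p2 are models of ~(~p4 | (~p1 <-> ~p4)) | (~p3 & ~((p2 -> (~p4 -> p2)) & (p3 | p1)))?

6

Initial set: {(~(~p4 | (~p1 <-> ~p4)) | (~p3 & ~((p2 -> (~p4 -> p2)) & (p3 | p1))))}.
(~(~p4 | (~p1 <-> ~p4)) | (~p3 & ~((p2 -> (~p4 -> p2)) & (p3 | p1)))): β-rule — branch into ~(~p4 | (~p1 <-> ~p4))  //  (~p3 & ~((p2 -> (~p4 -> p2)) & (p3 | p1))).
  branch 1 (add ~(~p4 | (~p1 <-> ~p4))):
    ~(~p4 | (~p1 <-> ~p4)): α-rule — add ~~p4, ~(~p1 <-> ~p4).
    ~(~p1 <-> ~p4): β-rule — branch into ~p1, ~~p4  //  ~~p1, ~p4.
      branch 1.1 (add ~p1, ~~p4):
        ○ open, literals {p1=F, p4=T}.
      branch 1.2 (add ~~p1, ~p4):
        × closes — contains both p4 and ~p4.
  branch 2 (add (~p3 & ~((p2 -> (~p4 -> p2)) & (p3 | p1)))):
    (~p3 & ~((p2 -> (~p4 -> p2)) & (p3 | p1))): α-rule — add ~p3, ~((p2 -> (~p4 -> p2)) & (p3 | p1)).
    ~((p2 -> (~p4 -> p2)) & (p3 | p1)): β-rule — branch into ~(p2 -> (~p4 -> p2))  //  ~(p3 | p1).
      branch 2.1 (add ~(p2 -> (~p4 -> p2))):
        ~(p2 -> (~p4 -> p2)): α-rule — add p2, ~(~p4 -> p2).
        ~(~p4 -> p2): α-rule — add ~p4, ~p2.
        × closes — contains both p2 and ~p2.
      branch 2.2 (add ~(p3 | p1)):
        ~(p3 | p1): α-rule — add ~p3, ~p1.
        ○ open, literals {p1=F, p3=F}.
2 branches closed, 2 open.
Each open branch fixes some atoms; the unmentioned ones are free. Counting distinct full assignments: branch {p1=F, p4=T} (p3, p2) contributes 4 new; branch {p1=F, p3=F} (p4, p2) contributes 2 new. Total: 6.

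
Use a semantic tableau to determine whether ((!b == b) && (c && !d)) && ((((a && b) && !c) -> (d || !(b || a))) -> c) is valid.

Assume the negation and expand:
Initial set: {!(((!b == b) && (c && !d)) && ((((a && b) && !c) -> (d || !(b || a))) -> c))}.
!(((!b == b) && (c && !d)) && ((((a && b) && !c) -> (d || !(b || a))) -> c)): β-rule — branch into !((!b == b) && (c && !d))  //  !((((a && b) && !c) -> (d || !(b || a))) -> c).
  branch 1 (add !((!b == b) && (c && !d))):
    !((!b == b) && (c && !d)): β-rule — branch into !(!b == b)  //  !(c && !d).
      branch 1.1 (add !(!b == b)):
        !(!b == b): β-rule — branch into !b, !b  //  !!b, b.
          branch 1.1.1 (add !b, !b):
            ○ open, literals {b=0}.
          branch 1.1.2 (add !!b, b):
            ○ open, literals {b=1}.
      branch 1.2 (add !(c && !d)):
        !(c && !d): β-rule — branch into !c  //  !!d.
          branch 1.2.1 (add !c):
            ○ open, literals {c=0}.
          branch 1.2.2 (add !!d):
            ○ open, literals {d=1}.
  branch 2 (add !((((a && b) && !c) -> (d || !(b || a))) -> c)):
    !((((a && b) && !c) -> (d || !(b || a))) -> c): α-rule — add (((a && b) && !c) -> (d || !(b || a))), !c.
    (((a && b) && !c) -> (d || !(b || a))): β-rule — branch into !((a && b) && !c)  //  (d || !(b || a)).
      branch 2.1 (add !((a && b) && !c)):
        !((a && b) && !c): β-rule — branch into !(a && b)  //  !!c.
          branch 2.1.1 (add !(a && b)):
            !(a && b): β-rule — branch into !a  //  !b.
              branch 2.1.1.1 (add !a):
                ○ open, literals {a=0, c=0}.
              branch 2.1.1.2 (add !b):
                ○ open, literals {b=0, c=0}.
          branch 2.1.2 (add !!c):
            × closes — contains both c and !c.
      branch 2.2 (add (d || !(b || a))):
        (d || !(b || a)): β-rule — branch into d  //  !(b || a).
          branch 2.2.1 (add d):
            ○ open, literals {c=0, d=1}.
          branch 2.2.2 (add !(b || a)):
            !(b || a): α-rule — add !b, !a.
            ○ open, literals {a=0, b=0, c=0}.
1 branch closed, 8 open.
An open branch gives a countermodel: b=0 (unmentioned atoms arbitrary); under it the original formula is false.

Not valid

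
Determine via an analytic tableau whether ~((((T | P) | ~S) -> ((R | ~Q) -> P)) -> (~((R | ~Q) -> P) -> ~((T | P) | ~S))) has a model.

Initial set: {T ~((((T | P) | ~S) -> ((R | ~Q) -> P)) -> (~((R | ~Q) -> P) -> ~((T | P) | ~S)))}.
T ~((((T | P) | ~S) -> ((R | ~Q) -> P)) -> (~((R | ~Q) -> P) -> ~((T | P) | ~S))): α-rule — add T (((T | P) | ~S) -> ((R | ~Q) -> P)), F (~((R | ~Q) -> P) -> ~((T | P) | ~S)).
F (~((R | ~Q) -> P) -> ~((T | P) | ~S)): α-rule — add T ~((R | ~Q) -> P), F ~((T | P) | ~S).
T ~((R | ~Q) -> P): α-rule — add T (R | ~Q), F P.
T (((T | P) | ~S) -> ((R | ~Q) -> P)): β-rule — branch into F ((T | P) | ~S)  //  T ((R | ~Q) -> P).
  branch 1 (add F ((T | P) | ~S)):
    F ((T | P) | ~S): α-rule — add F (T | P), F ~S.
    F (T | P): α-rule — add F T, F P.
    F ~((T | P) | ~S): β-rule — branch into T (T | P)  //  T ~S.
      branch 1.1 (add T (T | P)):
        T (R | ~Q): β-rule — branch into T R  //  T ~Q.
          branch 1.1.1 (add T R):
            T (T | P): β-rule — branch into T T  //  T P.
              branch 1.1.1.1 (add T T):
                × closes — contains both T and ~T.
              branch 1.1.1.2 (add T P):
                × closes — contains both P and ~P.
          branch 1.1.2 (add T ~Q):
            T (T | P): β-rule — branch into T T  //  T P.
              branch 1.1.2.1 (add T T):
                × closes — contains both T and ~T.
              branch 1.1.2.2 (add T P):
                × closes — contains both P and ~P.
      branch 1.2 (add T ~S):
        × closes — contains both S and ~S.
  branch 2 (add T ((R | ~Q) -> P)):
    F ~((T | P) | ~S): β-rule — branch into T (T | P)  //  T ~S.
      branch 2.1 (add T (T | P)):
        T (R | ~Q): β-rule — branch into T R  //  T ~Q.
          branch 2.1.1 (add T R):
            T ((R | ~Q) -> P): β-rule — branch into F (R | ~Q)  //  T P.
              branch 2.1.1.1 (add F (R | ~Q)):
                F (R | ~Q): α-rule — add F R, F ~Q.
                × closes — contains both R and ~R.
              branch 2.1.1.2 (add T P):
                × closes — contains both P and ~P.
          branch 2.1.2 (add T ~Q):
            T ((R | ~Q) -> P): β-rule — branch into F (R | ~Q)  //  T P.
              branch 2.1.2.1 (add F (R | ~Q)):
                F (R | ~Q): α-rule — add F R, F ~Q.
                × closes — contains both Q and ~Q.
              branch 2.1.2.2 (add T P):
                × closes — contains both P and ~P.
      branch 2.2 (add T ~S):
        T (R | ~Q): β-rule — branch into T R  //  T ~Q.
          branch 2.2.1 (add T R):
            T ((R | ~Q) -> P): β-rule — branch into F (R | ~Q)  //  T P.
              branch 2.2.1.1 (add F (R | ~Q)):
                F (R | ~Q): α-rule — add F R, F ~Q.
                × closes — contains both R and ~R.
              branch 2.2.1.2 (add T P):
                × closes — contains both P and ~P.
          branch 2.2.2 (add T ~Q):
            T ((R | ~Q) -> P): β-rule — branch into F (R | ~Q)  //  T P.
              branch 2.2.2.1 (add F (R | ~Q)):
                F (R | ~Q): α-rule — add F R, F ~Q.
                × closes — contains both Q and ~Q.
              branch 2.2.2.2 (add T P):
                × closes — contains both P and ~P.
All 13 branches close.
Every branch closed; the formula is unsatisfiable.

Unsatisfiable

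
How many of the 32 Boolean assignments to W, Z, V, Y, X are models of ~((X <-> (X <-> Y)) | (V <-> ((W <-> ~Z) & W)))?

Initial set: {~((X <-> (X <-> Y)) | (V <-> ((W <-> ~Z) & W)))}.
~((X <-> (X <-> Y)) | (V <-> ((W <-> ~Z) & W))): α-rule — add ~(X <-> (X <-> Y)), ~(V <-> ((W <-> ~Z) & W)).
~(X <-> (X <-> Y)): β-rule — branch into X, ~(X <-> Y)  //  ~X, (X <-> Y).
  branch 1 (add X, ~(X <-> Y)):
    ~(V <-> ((W <-> ~Z) & W)): β-rule — branch into V, ~((W <-> ~Z) & W)  //  ~V, ((W <-> ~Z) & W).
      branch 1.1 (add V, ~((W <-> ~Z) & W)):
        ~(X <-> Y): β-rule — branch into X, ~Y  //  ~X, Y.
          branch 1.1.1 (add X, ~Y):
            ~((W <-> ~Z) & W): β-rule — branch into ~(W <-> ~Z)  //  ~W.
              branch 1.1.1.1 (add ~(W <-> ~Z)):
                ~(W <-> ~Z): β-rule — branch into W, ~~Z  //  ~W, ~Z.
                  branch 1.1.1.1.1 (add W, ~~Z):
                    ○ open, literals {V=1, W=1, X=1, Y=0, Z=1}.
                  branch 1.1.1.1.2 (add ~W, ~Z):
                    ○ open, literals {V=1, W=0, X=1, Y=0, Z=0}.
              branch 1.1.1.2 (add ~W):
                ○ open, literals {V=1, W=0, X=1, Y=0}.
          branch 1.1.2 (add ~X, Y):
            × closes — contains both X and ~X.
      branch 1.2 (add ~V, ((W <-> ~Z) & W)):
        ((W <-> ~Z) & W): α-rule — add (W <-> ~Z), W.
        ~(X <-> Y): β-rule — branch into X, ~Y  //  ~X, Y.
          branch 1.2.1 (add X, ~Y):
            (W <-> ~Z): β-rule — branch into W, ~Z  //  ~W, ~~Z.
              branch 1.2.1.1 (add W, ~Z):
                ○ open, literals {V=0, W=1, X=1, Y=0, Z=0}.
              branch 1.2.1.2 (add ~W, ~~Z):
                × closes — contains both W and ~W.
          branch 1.2.2 (add ~X, Y):
            × closes — contains both X and ~X.
  branch 2 (add ~X, (X <-> Y)):
    ~(V <-> ((W <-> ~Z) & W)): β-rule — branch into V, ~((W <-> ~Z) & W)  //  ~V, ((W <-> ~Z) & W).
      branch 2.1 (add V, ~((W <-> ~Z) & W)):
        (X <-> Y): β-rule — branch into X, Y  //  ~X, ~Y.
          branch 2.1.1 (add X, Y):
            × closes — contains both X and ~X.
          branch 2.1.2 (add ~X, ~Y):
            ~((W <-> ~Z) & W): β-rule — branch into ~(W <-> ~Z)  //  ~W.
              branch 2.1.2.1 (add ~(W <-> ~Z)):
                ~(W <-> ~Z): β-rule — branch into W, ~~Z  //  ~W, ~Z.
                  branch 2.1.2.1.1 (add W, ~~Z):
                    ○ open, literals {V=1, W=1, X=0, Y=0, Z=1}.
                  branch 2.1.2.1.2 (add ~W, ~Z):
                    ○ open, literals {V=1, W=0, X=0, Y=0, Z=0}.
              branch 2.1.2.2 (add ~W):
                ○ open, literals {V=1, W=0, X=0, Y=0}.
      branch 2.2 (add ~V, ((W <-> ~Z) & W)):
        ((W <-> ~Z) & W): α-rule — add (W <-> ~Z), W.
        (X <-> Y): β-rule — branch into X, Y  //  ~X, ~Y.
          branch 2.2.1 (add X, Y):
            × closes — contains both X and ~X.
          branch 2.2.2 (add ~X, ~Y):
            (W <-> ~Z): β-rule — branch into W, ~Z  //  ~W, ~~Z.
              branch 2.2.2.1 (add W, ~Z):
                ○ open, literals {V=0, W=1, X=0, Y=0, Z=0}.
              branch 2.2.2.2 (add ~W, ~~Z):
                × closes — contains both W and ~W.
6 branches closed, 8 open.
Each open branch fixes some atoms; the unmentioned ones are free. Counting distinct full assignments: branch {V=1, W=1, X=1, Y=0, Z=1} (none free) contributes 1 new; branch {V=1, W=0, X=1, Y=0, Z=0} (none free) contributes 1 new; branch {V=1, W=0, X=1, Y=0} (Z) contributes 1 new; branch {V=0, W=1, X=1, Y=0, Z=0} (none free) contributes 1 new; branch {V=1, W=1, X=0, Y=0, Z=1} (none free) contributes 1 new; branch {V=1, W=0, X=0, Y=0, Z=0} (none free) contributes 1 new; branch {V=1, W=0, X=0, Y=0} (Z) contributes 1 new; branch {V=0, W=1, X=0, Y=0, Z=0} (none free) contributes 1 new. Total: 8.

8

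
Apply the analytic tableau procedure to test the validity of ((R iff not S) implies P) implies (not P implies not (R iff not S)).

Assume the negation and expand:
Initial set: {F (((R iff not S) implies P) implies (not P implies not (R iff not S)))}.
F (((R iff not S) implies P) implies (not P implies not (R iff not S))): α-rule — add T ((R iff not S) implies P), F (not P implies not (R iff not S)).
F (not P implies not (R iff not S)): α-rule — add T not P, F not (R iff not S).
T ((R iff not S) implies P): β-rule — branch into F (R iff not S)  //  T P.
  branch 1 (add F (R iff not S)):
    F not (R iff not S): β-rule — branch into T R, T not S  //  F R, F not S.
      branch 1.1 (add T R, T not S):
        F (R iff not S): β-rule — branch into T R, F not S  //  F R, T not S.
          branch 1.1.1 (add T R, F not S):
            × closes — contains both S and not S.
          branch 1.1.2 (add F R, T not S):
            × closes — contains both R and not R.
      branch 1.2 (add F R, F not S):
        F (R iff not S): β-rule — branch into T R, F not S  //  F R, T not S.
          branch 1.2.1 (add T R, F not S):
            × closes — contains both R and not R.
          branch 1.2.2 (add F R, T not S):
            × closes — contains both S and not S.
  branch 2 (add T P):
    × closes — contains both P and not P.
All 5 branches close.
Every branch closed, so the negation is unsatisfiable and the formula is valid.

Valid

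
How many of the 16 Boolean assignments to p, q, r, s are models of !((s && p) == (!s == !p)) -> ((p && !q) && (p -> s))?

Initial set: {(!((s && p) == (!s == !p)) -> ((p && !q) && (p -> s)))}.
(!((s && p) == (!s == !p)) -> ((p && !q) && (p -> s))): β-rule — branch into !!((s && p) == (!s == !p))  //  ((p && !q) && (p -> s)).
  branch 1 (add !!((s && p) == (!s == !p))):
    !!((s && p) == (!s == !p)): β-rule — branch into (s && p), (!s == !p)  //  !(s && p), !(!s == !p).
      branch 1.1 (add (s && p), (!s == !p)):
        (s && p): α-rule — add s, p.
        (!s == !p): β-rule — branch into !s, !p  //  !!s, !!p.
          branch 1.1.1 (add !s, !p):
            × closes — contains both s and !s.
          branch 1.1.2 (add !!s, !!p):
            ○ open, literals {p=T, s=T}.
      branch 1.2 (add !(s && p), !(!s == !p)):
        !(s && p): β-rule — branch into !s  //  !p.
          branch 1.2.1 (add !s):
            !(!s == !p): β-rule — branch into !s, !!p  //  !!s, !p.
              branch 1.2.1.1 (add !s, !!p):
                ○ open, literals {p=T, s=F}.
              branch 1.2.1.2 (add !!s, !p):
                × closes — contains both s and !s.
          branch 1.2.2 (add !p):
            !(!s == !p): β-rule — branch into !s, !!p  //  !!s, !p.
              branch 1.2.2.1 (add !s, !!p):
                × closes — contains both p and !p.
              branch 1.2.2.2 (add !!s, !p):
                ○ open, literals {p=F, s=T}.
  branch 2 (add ((p && !q) && (p -> s))):
    ((p && !q) && (p -> s)): α-rule — add (p && !q), (p -> s).
    (p && !q): α-rule — add p, !q.
    (p -> s): β-rule — branch into !p  //  s.
      branch 2.1 (add !p):
        × closes — contains both p and !p.
      branch 2.2 (add s):
        ○ open, literals {p=T, q=F, s=T}.
4 branches closed, 4 open.
Each open branch fixes some atoms; the unmentioned ones are free. Counting distinct full assignments: branch {p=T, s=T} (q, r) contributes 4 new; branch {p=T, s=F} (q, r) contributes 4 new; branch {p=F, s=T} (q, r) contributes 4 new; branch {p=T, q=F, s=T} (r) contributes 0 new. Total: 12.

12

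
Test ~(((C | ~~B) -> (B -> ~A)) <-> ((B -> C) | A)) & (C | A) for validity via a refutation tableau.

Not valid

Assume the negation and expand:
Initial set: {~(~(((C | ~~B) -> (B -> ~A)) <-> ((B -> C) | A)) & (C | A))}.
~(~(((C | ~~B) -> (B -> ~A)) <-> ((B -> C) | A)) & (C | A)): β-rule — branch into ~~(((C | ~~B) -> (B -> ~A)) <-> ((B -> C) | A))  //  ~(C | A).
  branch 1 (add ~~(((C | ~~B) -> (B -> ~A)) <-> ((B -> C) | A))):
    ~~(((C | ~~B) -> (B -> ~A)) <-> ((B -> C) | A)): β-rule — branch into ((C | ~~B) -> (B -> ~A)), ((B -> C) | A)  //  ~((C | ~~B) -> (B -> ~A)), ~((B -> C) | A).
      branch 1.1 (add ((C | ~~B) -> (B -> ~A)), ((B -> C) | A)):
        ((C | ~~B) -> (B -> ~A)): β-rule — branch into ~(C | ~~B)  //  (B -> ~A).
          branch 1.1.1 (add ~(C | ~~B)):
            ~(C | ~~B): α-rule — add ~C, ~~~B.
            ~~~B: drop double negation, giving ~B.
            ((B -> C) | A): β-rule — branch into (B -> C)  //  A.
              branch 1.1.1.1 (add (B -> C)):
                (B -> C): β-rule — branch into ~B  //  C.
                  branch 1.1.1.1.1 (add ~B):
                    ○ open, literals {B=false, C=false}.
                  branch 1.1.1.1.2 (add C):
                    × closes — contains both C and ~C.
              branch 1.1.1.2 (add A):
                ○ open, literals {A=true, B=false, C=false}.
          branch 1.1.2 (add (B -> ~A)):
            ((B -> C) | A): β-rule — branch into (B -> C)  //  A.
              branch 1.1.2.1 (add (B -> C)):
                (B -> ~A): β-rule — branch into ~B  //  ~A.
                  branch 1.1.2.1.1 (add ~B):
                    (B -> C): β-rule — branch into ~B  //  C.
                      branch 1.1.2.1.1.1 (add ~B):
                        ○ open, literals {B=false}.
                      branch 1.1.2.1.1.2 (add C):
                        ○ open, literals {B=false, C=true}.
                  branch 1.1.2.1.2 (add ~A):
                    (B -> C): β-rule — branch into ~B  //  C.
                      branch 1.1.2.1.2.1 (add ~B):
                        ○ open, literals {A=false, B=false}.
                      branch 1.1.2.1.2.2 (add C):
                        ○ open, literals {A=false, C=true}.
              branch 1.1.2.2 (add A):
                (B -> ~A): β-rule — branch into ~B  //  ~A.
                  branch 1.1.2.2.1 (add ~B):
                    ○ open, literals {A=true, B=false}.
                  branch 1.1.2.2.2 (add ~A):
                    × closes — contains both A and ~A.
      branch 1.2 (add ~((C | ~~B) -> (B -> ~A)), ~((B -> C) | A)):
        ~((C | ~~B) -> (B -> ~A)): α-rule — add (C | ~~B), ~(B -> ~A).
        ~((B -> C) | A): α-rule — add ~(B -> C), ~A.
        ~(B -> ~A): α-rule — add B, ~~A.
        × closes — contains both A and ~A.
  branch 2 (add ~(C | A)):
    ~(C | A): α-rule — add ~C, ~A.
    ○ open, literals {A=false, C=false}.
3 branches closed, 8 open.
An open branch gives a countermodel: B=false, C=false (unmentioned atoms arbitrary); under it the original formula is false.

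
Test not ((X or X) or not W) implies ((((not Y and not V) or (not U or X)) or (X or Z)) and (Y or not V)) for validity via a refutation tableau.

Not valid

Assume the negation and expand:
Initial set: {not (not ((X or X) or not W) implies ((((not Y and not V) or (not U or X)) or (X or Z)) and (Y or not V)))}.
not (not ((X or X) or not W) implies ((((not Y and not V) or (not U or X)) or (X or Z)) and (Y or not V))): α-rule — add not ((X or X) or not W), not ((((not Y and not V) or (not U or X)) or (X or Z)) and (Y or not V)).
not ((X or X) or not W): α-rule — add not (X or X), not not W.
not (X or X): α-rule — add not X, not X.
not ((((not Y and not V) or (not U or X)) or (X or Z)) and (Y or not V)): β-rule — branch into not (((not Y and not V) or (not U or X)) or (X or Z))  //  not (Y or not V).
  branch 1 (add not (((not Y and not V) or (not U or X)) or (X or Z))):
    not (((not Y and not V) or (not U or X)) or (X or Z)): α-rule — add not ((not Y and not V) or (not U or X)), not (X or Z).
    not ((not Y and not V) or (not U or X)): α-rule — add not (not Y and not V), not (not U or X).
    not (X or Z): α-rule — add not X, not Z.
    not (not U or X): α-rule — add not not U, not X.
    not (not Y and not V): β-rule — branch into not not Y  //  not not V.
      branch 1.1 (add not not Y):
        ○ open, literals {U=true, W=true, X=false, Y=true, Z=false}.
      branch 1.2 (add not not V):
        ○ open, literals {U=true, V=true, W=true, X=false, Z=false}.
  branch 2 (add not (Y or not V)):
    not (Y or not V): α-rule — add not Y, not not V.
    ○ open, literals {V=true, W=true, X=false, Y=false}.
0 branches closed, 3 open.
An open branch gives a countermodel: U=true, W=true, X=false, Y=true, Z=false (unmentioned atoms arbitrary); under it the original formula is false.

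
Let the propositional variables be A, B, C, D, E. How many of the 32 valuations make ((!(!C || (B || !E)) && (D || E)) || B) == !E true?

12

Initial set: {(((!(!C || (B || !E)) && (D || E)) || B) == !E)}.
(((!(!C || (B || !E)) && (D || E)) || B) == !E): β-rule — branch into ((!(!C || (B || !E)) && (D || E)) || B), !E  //  !((!(!C || (B || !E)) && (D || E)) || B), !!E.
  branch 1 (add ((!(!C || (B || !E)) && (D || E)) || B), !E):
    ((!(!C || (B || !E)) && (D || E)) || B): β-rule — branch into (!(!C || (B || !E)) && (D || E))  //  B.
      branch 1.1 (add (!(!C || (B || !E)) && (D || E))):
        (!(!C || (B || !E)) && (D || E)): α-rule — add !(!C || (B || !E)), (D || E).
        !(!C || (B || !E)): α-rule — add !!C, !(B || !E).
        !(B || !E): α-rule — add !B, !!E.
        × closes — contains both E and !E.
      branch 1.2 (add B):
        ○ open, literals {B=T, E=F}.
  branch 2 (add !((!(!C || (B || !E)) && (D || E)) || B), !!E):
    !((!(!C || (B || !E)) && (D || E)) || B): α-rule — add !(!(!C || (B || !E)) && (D || E)), !B.
    !(!(!C || (B || !E)) && (D || E)): β-rule — branch into !!(!C || (B || !E))  //  !(D || E).
      branch 2.1 (add !!(!C || (B || !E))):
        !!(!C || (B || !E)): β-rule — branch into !C  //  (B || !E).
          branch 2.1.1 (add !C):
            ○ open, literals {B=F, C=F, E=T}.
          branch 2.1.2 (add (B || !E)):
            (B || !E): β-rule — branch into B  //  !E.
              branch 2.1.2.1 (add B):
                × closes — contains both B and !B.
              branch 2.1.2.2 (add !E):
                × closes — contains both E and !E.
      branch 2.2 (add !(D || E)):
        !(D || E): α-rule — add !D, !E.
        × closes — contains both E and !E.
4 branches closed, 2 open.
Each open branch fixes some atoms; the unmentioned ones are free. Counting distinct full assignments: branch {B=T, E=F} (A, C, D) contributes 8 new; branch {B=F, C=F, E=T} (A, D) contributes 4 new. Total: 12.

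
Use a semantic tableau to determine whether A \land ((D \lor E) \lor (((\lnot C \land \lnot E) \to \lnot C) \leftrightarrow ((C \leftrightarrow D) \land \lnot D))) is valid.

Not valid

Assume the negation and expand:
Initial set: {F (A \land ((D \lor E) \lor (((\lnot C \land \lnot E) \to \lnot C) \leftrightarrow ((C \leftrightarrow D) \land \lnot D))))}.
F (A \land ((D \lor E) \lor (((\lnot C \land \lnot E) \to \lnot C) \leftrightarrow ((C \leftrightarrow D) \land \lnot D)))): β-rule — branch into F A  //  F ((D \lor E) \lor (((\lnot C \land \lnot E) \to \lnot C) \leftrightarrow ((C \leftrightarrow D) \land \lnot D))).
  branch 1 (add F A):
    ○ open, literals {A=0}.
  branch 2 (add F ((D \lor E) \lor (((\lnot C \land \lnot E) \to \lnot C) \leftrightarrow ((C \leftrightarrow D) \land \lnot D)))):
    F ((D \lor E) \lor (((\lnot C \land \lnot E) \to \lnot C) \leftrightarrow ((C \leftrightarrow D) \land \lnot D))): α-rule — add F (D \lor E), F (((\lnot C \land \lnot E) \to \lnot C) \leftrightarrow ((C \leftrightarrow D) \land \lnot D)).
    F (D \lor E): α-rule — add F D, F E.
    F (((\lnot C \land \lnot E) \to \lnot C) \leftrightarrow ((C \leftrightarrow D) \land \lnot D)): β-rule — branch into T ((\lnot C \land \lnot E) \to \lnot C), F ((C \leftrightarrow D) \land \lnot D)  //  F ((\lnot C \land \lnot E) \to \lnot C), T ((C \leftrightarrow D) \land \lnot D).
      branch 2.1 (add T ((\lnot C \land \lnot E) \to \lnot C), F ((C \leftrightarrow D) \land \lnot D)):
        T ((\lnot C \land \lnot E) \to \lnot C): β-rule — branch into F (\lnot C \land \lnot E)  //  T \lnot C.
          branch 2.1.1 (add F (\lnot C \land \lnot E)):
            F ((C \leftrightarrow D) \land \lnot D): β-rule — branch into F (C \leftrightarrow D)  //  F \lnot D.
              branch 2.1.1.1 (add F (C \leftrightarrow D)):
                F (\lnot C \land \lnot E): β-rule — branch into F \lnot C  //  F \lnot E.
                  branch 2.1.1.1.1 (add F \lnot C):
                    F (C \leftrightarrow D): β-rule — branch into T C, F D  //  F C, T D.
                      branch 2.1.1.1.1.1 (add T C, F D):
                        ○ open, literals {C=1, D=0, E=0}.
                      branch 2.1.1.1.1.2 (add F C, T D):
                        × closes — contains both C and \lnot C.
                  branch 2.1.1.1.2 (add F \lnot E):
                    × closes — contains both E and \lnot E.
              branch 2.1.1.2 (add F \lnot D):
                × closes — contains both D and \lnot D.
          branch 2.1.2 (add T \lnot C):
            F ((C \leftrightarrow D) \land \lnot D): β-rule — branch into F (C \leftrightarrow D)  //  F \lnot D.
              branch 2.1.2.1 (add F (C \leftrightarrow D)):
                F (C \leftrightarrow D): β-rule — branch into T C, F D  //  F C, T D.
                  branch 2.1.2.1.1 (add T C, F D):
                    × closes — contains both C and \lnot C.
                  branch 2.1.2.1.2 (add F C, T D):
                    × closes — contains both D and \lnot D.
              branch 2.1.2.2 (add F \lnot D):
                × closes — contains both D and \lnot D.
      branch 2.2 (add F ((\lnot C \land \lnot E) \to \lnot C), T ((C \leftrightarrow D) \land \lnot D)):
        F ((\lnot C \land \lnot E) \to \lnot C): α-rule — add T (\lnot C \land \lnot E), F \lnot C.
        T ((C \leftrightarrow D) \land \lnot D): α-rule — add T (C \leftrightarrow D), T \lnot D.
        T (\lnot C \land \lnot E): α-rule — add T \lnot C, T \lnot E.
        × closes — contains both C and \lnot C.
7 branches closed, 2 open.
An open branch gives a countermodel: A=0 (unmentioned atoms arbitrary); under it the original formula is false.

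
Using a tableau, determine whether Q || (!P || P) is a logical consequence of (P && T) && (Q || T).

Initial set: {T ((P && T) && (Q || T)); F (Q || (!P || P))}.
T ((P && T) && (Q || T)): α-rule — add T (P && T), T (Q || T).
F (Q || (!P || P)): α-rule — add F Q, F (!P || P).
T (P && T): α-rule — add T P, T T.
F (!P || P): α-rule — add F !P, F P.
× closes — contains both P and !P.
All 1 branch closes.
Every branch closed, so the premises entail the conclusion.

Yes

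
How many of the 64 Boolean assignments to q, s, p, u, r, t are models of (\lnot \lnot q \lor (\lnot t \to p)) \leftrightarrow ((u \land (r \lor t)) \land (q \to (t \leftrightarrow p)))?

22

Initial set: {((\lnot \lnot q \lor (\lnot t \to p)) \leftrightarrow ((u \land (r \lor t)) \land (q \to (t \leftrightarrow p))))}.
((\lnot \lnot q \lor (\lnot t \to p)) \leftrightarrow ((u \land (r \lor t)) \land (q \to (t \leftrightarrow p)))): β-rule — branch into (\lnot \lnot q \lor (\lnot t \to p)), ((u \land (r \lor t)) \land (q \to (t \leftrightarrow p)))  //  \lnot (\lnot \lnot q \lor (\lnot t \to p)), \lnot ((u \land (r \lor t)) \land (q \to (t \leftrightarrow p))).
  branch 1 (add (\lnot \lnot q \lor (\lnot t \to p)), ((u \land (r \lor t)) \land (q \to (t \leftrightarrow p)))):
    ((u \land (r \lor t)) \land (q \to (t \leftrightarrow p))): α-rule — add (u \land (r \lor t)), (q \to (t \leftrightarrow p)).
    (u \land (r \lor t)): α-rule — add u, (r \lor t).
    (\lnot \lnot q \lor (\lnot t \to p)): β-rule — branch into \lnot \lnot q  //  (\lnot t \to p).
      branch 1.1 (add \lnot \lnot q):
        \lnot \lnot q: drop double negation, giving q.
        (q \to (t \leftrightarrow p)): β-rule — branch into \lnot q  //  (t \leftrightarrow p).
          branch 1.1.1 (add \lnot q):
            × closes — contains both q and \lnot q.
          branch 1.1.2 (add (t \leftrightarrow p)):
            (r \lor t): β-rule — branch into r  //  t.
              branch 1.1.2.1 (add r):
                (t \leftrightarrow p): β-rule — branch into t, p  //  \lnot t, \lnot p.
                  branch 1.1.2.1.1 (add t, p):
                    ○ open, literals {p=true, q=true, r=true, t=true, u=true}.
                  branch 1.1.2.1.2 (add \lnot t, \lnot p):
                    ○ open, literals {p=false, q=true, r=true, t=false, u=true}.
              branch 1.1.2.2 (add t):
                (t \leftrightarrow p): β-rule — branch into t, p  //  \lnot t, \lnot p.
                  branch 1.1.2.2.1 (add t, p):
                    ○ open, literals {p=true, q=true, t=true, u=true}.
                  branch 1.1.2.2.2 (add \lnot t, \lnot p):
                    × closes — contains both t and \lnot t.
      branch 1.2 (add (\lnot t \to p)):
        (q \to (t \leftrightarrow p)): β-rule — branch into \lnot q  //  (t \leftrightarrow p).
          branch 1.2.1 (add \lnot q):
            (r \lor t): β-rule — branch into r  //  t.
              branch 1.2.1.1 (add r):
                (\lnot t \to p): β-rule — branch into \lnot \lnot t  //  p.
                  branch 1.2.1.1.1 (add \lnot \lnot t):
                    ○ open, literals {q=false, r=true, t=true, u=true}.
                  branch 1.2.1.1.2 (add p):
                    ○ open, literals {p=true, q=false, r=true, u=true}.
              branch 1.2.1.2 (add t):
                (\lnot t \to p): β-rule — branch into \lnot \lnot t  //  p.
                  branch 1.2.1.2.1 (add \lnot \lnot t):
                    ○ open, literals {q=false, t=true, u=true}.
                  branch 1.2.1.2.2 (add p):
                    ○ open, literals {p=true, q=false, t=true, u=true}.
          branch 1.2.2 (add (t \leftrightarrow p)):
            (r \lor t): β-rule — branch into r  //  t.
              branch 1.2.2.1 (add r):
                (\lnot t \to p): β-rule — branch into \lnot \lnot t  //  p.
                  branch 1.2.2.1.1 (add \lnot \lnot t):
                    (t \leftrightarrow p): β-rule — branch into t, p  //  \lnot t, \lnot p.
                      branch 1.2.2.1.1.1 (add t, p):
                        ○ open, literals {p=true, r=true, t=true, u=true}.
                      branch 1.2.2.1.1.2 (add \lnot t, \lnot p):
                        × closes — contains both t and \lnot t.
                  branch 1.2.2.1.2 (add p):
                    (t \leftrightarrow p): β-rule — branch into t, p  //  \lnot t, \lnot p.
                      branch 1.2.2.1.2.1 (add t, p):
                        ○ open, literals {p=true, r=true, t=true, u=true}.
                      branch 1.2.2.1.2.2 (add \lnot t, \lnot p):
                        × closes — contains both p and \lnot p.
              branch 1.2.2.2 (add t):
                (\lnot t \to p): β-rule — branch into \lnot \lnot t  //  p.
                  branch 1.2.2.2.1 (add \lnot \lnot t):
                    (t \leftrightarrow p): β-rule — branch into t, p  //  \lnot t, \lnot p.
                      branch 1.2.2.2.1.1 (add t, p):
                        ○ open, literals {p=true, t=true, u=true}.
                      branch 1.2.2.2.1.2 (add \lnot t, \lnot p):
                        × closes — contains both t and \lnot t.
                  branch 1.2.2.2.2 (add p):
                    (t \leftrightarrow p): β-rule — branch into t, p  //  \lnot t, \lnot p.
                      branch 1.2.2.2.2.1 (add t, p):
                        ○ open, literals {p=true, t=true, u=true}.
                      branch 1.2.2.2.2.2 (add \lnot t, \lnot p):
                        × closes — contains both t and \lnot t.
  branch 2 (add \lnot (\lnot \lnot q \lor (\lnot t \to p)), \lnot ((u \land (r \lor t)) \land (q \to (t \leftrightarrow p)))):
    \lnot (\lnot \lnot q \lor (\lnot t \to p)): α-rule — add \lnot \lnot \lnot q, \lnot (\lnot t \to p).
    \lnot \lnot \lnot q: drop double negation, giving \lnot q.
    \lnot (\lnot t \to p): α-rule — add \lnot t, \lnot p.
    \lnot ((u \land (r \lor t)) \land (q \to (t \leftrightarrow p))): β-rule — branch into \lnot (u \land (r \lor t))  //  \lnot (q \to (t \leftrightarrow p)).
      branch 2.1 (add \lnot (u \land (r \lor t))):
        \lnot (u \land (r \lor t)): β-rule — branch into \lnot u  //  \lnot (r \lor t).
          branch 2.1.1 (add \lnot u):
            ○ open, literals {p=false, q=false, t=false, u=false}.
          branch 2.1.2 (add \lnot (r \lor t)):
            \lnot (r \lor t): α-rule — add \lnot r, \lnot t.
            ○ open, literals {p=false, q=false, r=false, t=false}.
      branch 2.2 (add \lnot (q \to (t \leftrightarrow p))):
        \lnot (q \to (t \leftrightarrow p)): α-rule — add q, \lnot (t \leftrightarrow p).
        × closes — contains both q and \lnot q.
7 branches closed, 13 open.
Each open branch fixes some atoms; the unmentioned ones are free. Counting distinct full assignments: branch {p=true, q=true, r=true, t=true, u=true} (s) contributes 2 new; branch {p=false, q=true, r=true, t=false, u=true} (s) contributes 2 new; branch {p=true, q=true, t=true, u=true} (s, r) contributes 2 new; branch {q=false, r=true, t=true, u=true} (s, p) contributes 4 new; branch {p=true, q=false, r=true, u=true} (s, t) contributes 2 new; branch {q=false, t=true, u=true} (s, p, r) contributes 4 new; branch {p=true, q=false, t=true, u=true} (s, r) contributes 0 new; branch {p=true, r=true, t=true, u=true} (q, s) contributes 0 new; branch {p=true, r=true, t=true, u=true} (q, s) contributes 0 new; branch {p=true, t=true, u=true} (q, s, r) contributes 0 new; branch {p=true, t=true, u=true} (q, s, r) contributes 0 new; branch {p=false, q=false, t=false, u=false} (s, r) contributes 4 new; branch {p=false, q=false, r=false, t=false} (s, u) contributes 2 new. Total: 22.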